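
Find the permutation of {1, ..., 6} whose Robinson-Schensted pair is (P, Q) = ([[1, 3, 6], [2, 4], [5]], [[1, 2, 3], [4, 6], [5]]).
Reverse the RSK construction: for i from n down to 1, find the cell of Q containing i, remove the entry at that cell from P, and reverse-bump it up through P; the value ejected from row 1 is w(i).

Step i=6: Q has 6 at row 2, column 2; remove 4 from row 2 of P and reverse-bump: 4 enters row 1 and ejects 3. So w(6) = 3. P is now [[1, 4, 6], [2], [5]].
Step i=5: Q has 5 at row 3, column 1; remove 5 from row 3 of P and reverse-bump: 5 enters row 2 and ejects 2; 2 enters row 1 and ejects 1. So w(5) = 1. P is now [[2, 4, 6], [5]].
Step i=4: Q has 4 at row 2, column 1; remove 5 from row 2 of P and reverse-bump: 5 enters row 1 and ejects 4. So w(4) = 4. P is now [[2, 5, 6]].
Step i=3: Q has 3 at row 1, column 3; remove that cell from P, ejecting 6. So w(3) = 6. P is now [[2, 5]].
Step i=2: Q has 2 at row 1, column 2; remove that cell from P, ejecting 5. So w(2) = 5. P is now [[2]].
Step i=1: Q has 1 at row 1, column 1; remove that cell from P, ejecting 2. So w(1) = 2. P is now [].

So w = 2 5 6 4 1 3.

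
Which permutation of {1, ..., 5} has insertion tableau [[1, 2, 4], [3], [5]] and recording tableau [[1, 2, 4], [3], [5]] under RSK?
Reverse the RSK construction: for i from n down to 1, find the cell of Q containing i, remove the entry at that cell from P, and reverse-bump it up through P; the value ejected from row 1 is w(i).

Step i=5: Q has 5 at row 3, column 1; remove 5 from row 3 of P and reverse-bump: 5 enters row 2 and ejects 3; 3 enters row 1 and ejects 2. So w(5) = 2. P is now [[1, 3, 4], [5]].
Step i=4: Q has 4 at row 1, column 3; remove that cell from P, ejecting 4. So w(4) = 4. P is now [[1, 3], [5]].
Step i=3: Q has 3 at row 2, column 1; remove 5 from row 2 of P and reverse-bump: 5 enters row 1 and ejects 3. So w(3) = 3. P is now [[1, 5]].
Step i=2: Q has 2 at row 1, column 2; remove that cell from P, ejecting 5. So w(2) = 5. P is now [[1]].
Step i=1: Q has 1 at row 1, column 1; remove that cell from P, ejecting 1. So w(1) = 1. P is now [].

So w = 1 5 3 4 2.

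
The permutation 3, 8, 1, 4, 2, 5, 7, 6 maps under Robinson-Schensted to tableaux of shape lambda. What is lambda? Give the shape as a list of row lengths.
[4, 3, 1]

Row-insert each entry into an empty tableau.

After inserting 3: P = [[3]].
After inserting 8: P = [[3, 8]].
After inserting 1: P = [[1, 8], [3]].
After inserting 4: P = [[1, 4], [3, 8]].
After inserting 2: P = [[1, 2], [3, 4], [8]].
After inserting 5: P = [[1, 2, 5], [3, 4], [8]].
After inserting 7: P = [[1, 2, 5, 7], [3, 4], [8]].
After inserting 6: P = [[1, 2, 5, 6], [3, 4, 7], [8]].

The final insertion tableau P = [[1, 2, 5, 6], [3, 4, 7], [8]] has shape [4, 3, 1].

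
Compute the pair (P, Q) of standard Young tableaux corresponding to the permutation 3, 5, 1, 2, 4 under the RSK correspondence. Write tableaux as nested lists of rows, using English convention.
Insert each entry of the permutation into P by Schensted row insertion, recording in Q the position of each new cell.

Insert 3: appended to row 1. P = [[3]].
Insert 5: appended to row 1. P = [[3, 5]].
Insert 1: 1 bumps 3 from row 1; 3 starts row 2. P = [[1, 5], [3]].
Insert 2: 2 bumps 5 from row 1; 5 appends to row 2. P = [[1, 2], [3, 5]].
Insert 4: appended to row 1. P = [[1, 2, 4], [3, 5]].

So P = [[1, 2, 4], [3, 5]], Q = [[1, 2, 5], [3, 4]].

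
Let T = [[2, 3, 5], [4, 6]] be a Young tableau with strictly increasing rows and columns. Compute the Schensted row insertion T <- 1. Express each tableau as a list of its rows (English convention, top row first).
[[1, 3, 5], [2, 6], [4]]

In row 1, 1 replaces 2 (the leftmost entry greater than 1); 2 is bumped to row 2. In row 2, 2 replaces 4 (the leftmost entry greater than 2); 4 is bumped to row 3. 4 starts a new row 3. The new tableau is [[1, 3, 5], [2, 6], [4]].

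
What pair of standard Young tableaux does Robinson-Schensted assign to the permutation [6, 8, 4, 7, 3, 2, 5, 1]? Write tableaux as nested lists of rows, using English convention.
P = [[1, 5], [2, 7], [3, 8], [4], [6]], Q = [[1, 2], [3, 4], [5, 7], [6], [8]]

Insert each entry of the permutation into P by Schensted row insertion, recording in Q the position of each new cell.

After inserting 6: P = [[6]].
After inserting 8: P = [[6, 8]].
After inserting 4: P = [[4, 8], [6]].
After inserting 7: P = [[4, 7], [6, 8]].
After inserting 3: P = [[3, 7], [4, 8], [6]].
After inserting 2: P = [[2, 7], [3, 8], [4], [6]].
After inserting 5: P = [[2, 5], [3, 7], [4, 8], [6]].
After inserting 1: P = [[1, 5], [2, 7], [3, 8], [4], [6]].

So P = [[1, 5], [2, 7], [3, 8], [4], [6]], Q = [[1, 2], [3, 4], [5, 7], [6], [8]].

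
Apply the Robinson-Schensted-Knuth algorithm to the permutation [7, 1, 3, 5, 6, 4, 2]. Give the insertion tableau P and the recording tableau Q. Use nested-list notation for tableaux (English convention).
P = [[1, 2, 4, 6], [3], [5], [7]], Q = [[1, 3, 4, 5], [2], [6], [7]]

Insert each entry of the permutation into P by Schensted row insertion, recording in Q the position of each new cell.

Insert 7: appended to row 1. P = [[7]], Q = [[1]].
Insert 1: 1 bumps 7 from row 1; 7 starts row 2. P = [[1], [7]], Q = [[1], [2]].
Insert 3: appended to row 1. P = [[1, 3], [7]], Q = [[1, 3], [2]].
Insert 5: appended to row 1. P = [[1, 3, 5], [7]], Q = [[1, 3, 4], [2]].
Insert 6: appended to row 1. P = [[1, 3, 5, 6], [7]], Q = [[1, 3, 4, 5], [2]].
Insert 4: 4 bumps 5 from row 1; 5 bumps 7 from row 2; 7 starts row 3. P = [[1, 3, 4, 6], [5], [7]], Q = [[1, 3, 4, 5], [2], [6]].
Insert 2: 2 bumps 3 from row 1; 3 bumps 5 from row 2; 5 bumps 7 from row 3; 7 starts row 4. P = [[1, 2, 4, 6], [3], [5], [7]], Q = [[1, 3, 4, 5], [2], [6], [7]].

So P = [[1, 2, 4, 6], [3], [5], [7]], Q = [[1, 3, 4, 5], [2], [6], [7]].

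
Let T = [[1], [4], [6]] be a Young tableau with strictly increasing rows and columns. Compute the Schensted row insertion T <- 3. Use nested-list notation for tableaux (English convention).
[[1, 3], [4], [6]]

3 is larger than every entry of row 1, so it is appended to row 1. The new tableau is [[1, 3], [4], [6]].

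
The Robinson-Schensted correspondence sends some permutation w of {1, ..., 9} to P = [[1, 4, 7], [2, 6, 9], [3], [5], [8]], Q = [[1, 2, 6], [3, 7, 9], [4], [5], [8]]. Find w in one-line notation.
5 8 6 3 2 9 4 1 7

Reverse the RSK construction: for i from n down to 1, find the cell of Q containing i, remove the entry at that cell from P, and reverse-bump it up through P; the value ejected from row 1 is w(i).

Step i=9: Q has 9 at row 2, column 3; remove 9 from row 2 of P and reverse-bump: 9 enters row 1 and ejects 7. So w(9) = 7. P is now [[1, 4, 9], [2, 6], [3], [5], [8]].
Step i=8: Q has 8 at row 5, column 1; remove 8 from row 5 of P and reverse-bump: 8 enters row 4 and ejects 5; 5 enters row 3 and ejects 3; 3 enters row 2 and ejects 2; 2 enters row 1 and ejects 1. So w(8) = 1. P is now [[2, 4, 9], [3, 6], [5], [8]].
Step i=7: Q has 7 at row 2, column 2; remove 6 from row 2 of P and reverse-bump: 6 enters row 1 and ejects 4. So w(7) = 4. P is now [[2, 6, 9], [3], [5], [8]].
Step i=6: Q has 6 at row 1, column 3; remove that cell from P, ejecting 9. So w(6) = 9. P is now [[2, 6], [3], [5], [8]].
Step i=5: Q has 5 at row 4, column 1; remove 8 from row 4 of P and reverse-bump: 8 enters row 3 and ejects 5; 5 enters row 2 and ejects 3; 3 enters row 1 and ejects 2. So w(5) = 2. P is now [[3, 6], [5], [8]].
Step i=4: Q has 4 at row 3, column 1; remove 8 from row 3 of P and reverse-bump: 8 enters row 2 and ejects 5; 5 enters row 1 and ejects 3. So w(4) = 3. P is now [[5, 6], [8]].
Step i=3: Q has 3 at row 2, column 1; remove 8 from row 2 of P and reverse-bump: 8 enters row 1 and ejects 6. So w(3) = 6. P is now [[5, 8]].
Step i=2: Q has 2 at row 1, column 2; remove that cell from P, ejecting 8. So w(2) = 8. P is now [[5]].
Step i=1: Q has 1 at row 1, column 1; remove that cell from P, ejecting 5. So w(1) = 5. P is now [].

So w = 5 8 6 3 2 9 4 1 7.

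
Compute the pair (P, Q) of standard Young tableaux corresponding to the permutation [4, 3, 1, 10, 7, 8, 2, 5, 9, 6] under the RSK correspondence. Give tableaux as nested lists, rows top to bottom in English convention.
Insert each entry of the permutation into P by Schensted row insertion, recording in Q the position of each new cell.

Insert 4: appended to row 1. P = [[4]].
Insert 3: 3 bumps 4 from row 1; 4 starts row 2. P = [[3], [4]].
Insert 1: 1 bumps 3 from row 1; 3 bumps 4 from row 2; 4 starts row 3. P = [[1], [3], [4]].
Insert 10: appended to row 1. P = [[1, 10], [3], [4]].
Insert 7: 7 bumps 10 from row 1; 10 appends to row 2. P = [[1, 7], [3, 10], [4]].
Insert 8: appended to row 1. P = [[1, 7, 8], [3, 10], [4]].
Insert 2: 2 bumps 7 from row 1; 7 bumps 10 from row 2; 10 appends to row 3. P = [[1, 2, 8], [3, 7], [4, 10]].
Insert 5: 5 bumps 8 from row 1; 8 appends to row 2. P = [[1, 2, 5], [3, 7, 8], [4, 10]].
Insert 9: appended to row 1. P = [[1, 2, 5, 9], [3, 7, 8], [4, 10]].
Insert 6: 6 bumps 9 from row 1; 9 appends to row 2. P = [[1, 2, 5, 6], [3, 7, 8, 9], [4, 10]].

So P = [[1, 2, 5, 6], [3, 7, 8, 9], [4, 10]], Q = [[1, 4, 6, 9], [2, 5, 8, 10], [3, 7]].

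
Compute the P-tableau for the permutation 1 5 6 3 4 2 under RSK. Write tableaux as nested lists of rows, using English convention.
Insert 1: appended to row 1. P = [[1]].
Insert 5: appended to row 1. P = [[1, 5]].
Insert 6: appended to row 1. P = [[1, 5, 6]].
Insert 3: 3 bumps 5 from row 1; 5 starts row 2. P = [[1, 3, 6], [5]].
Insert 4: 4 bumps 6 from row 1; 6 appends to row 2. P = [[1, 3, 4], [5, 6]].
Insert 2: 2 bumps 3 from row 1; 3 bumps 5 from row 2; 5 starts row 3. P = [[1, 2, 4], [3, 6], [5]].

So P = [[1, 2, 4], [3, 6], [5]].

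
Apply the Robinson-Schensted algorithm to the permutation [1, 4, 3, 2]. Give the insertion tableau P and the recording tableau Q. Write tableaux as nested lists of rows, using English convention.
P = [[1, 2], [3], [4]], Q = [[1, 2], [3], [4]]

Insert each entry of the permutation into P by Schensted row insertion, recording in Q the position of each new cell.

Insert 1: appended to row 1. P = [[1]].
Insert 4: appended to row 1. P = [[1, 4]].
Insert 3: 3 bumps 4 from row 1; 4 starts row 2. P = [[1, 3], [4]].
Insert 2: 2 bumps 3 from row 1; 3 bumps 4 from row 2; 4 starts row 3. P = [[1, 2], [3], [4]].

So P = [[1, 2], [3], [4]], Q = [[1, 2], [3], [4]].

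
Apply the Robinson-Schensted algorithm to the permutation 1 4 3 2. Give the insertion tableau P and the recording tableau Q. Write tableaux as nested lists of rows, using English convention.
Insert each entry of the permutation into P by Schensted row insertion, recording in Q the position of each new cell.

Insert 1: appended to row 1. P = [[1]].
Insert 4: appended to row 1. P = [[1, 4]].
Insert 3: 3 bumps 4 from row 1; 4 starts row 2. P = [[1, 3], [4]].
Insert 2: 2 bumps 3 from row 1; 3 bumps 4 from row 2; 4 starts row 3. P = [[1, 2], [3], [4]].

So P = [[1, 2], [3], [4]], Q = [[1, 2], [3], [4]].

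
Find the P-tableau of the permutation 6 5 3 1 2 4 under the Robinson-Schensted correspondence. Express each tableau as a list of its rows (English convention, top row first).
P = [[1, 2, 4], [3], [5], [6]]

Insert 6: appended to row 1. P = [[6]].
Insert 5: 5 bumps 6 from row 1; 6 starts row 2. P = [[5], [6]].
Insert 3: 3 bumps 5 from row 1; 5 bumps 6 from row 2; 6 starts row 3. P = [[3], [5], [6]].
Insert 1: 1 bumps 3 from row 1; 3 bumps 5 from row 2; 5 bumps 6 from row 3; 6 starts row 4. P = [[1], [3], [5], [6]].
Insert 2: appended to row 1. P = [[1, 2], [3], [5], [6]].
Insert 4: appended to row 1. P = [[1, 2, 4], [3], [5], [6]].

So P = [[1, 2, 4], [3], [5], [6]].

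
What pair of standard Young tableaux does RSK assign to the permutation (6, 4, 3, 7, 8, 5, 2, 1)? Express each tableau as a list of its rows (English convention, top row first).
P = [[1, 5, 8], [2, 7], [3], [4], [6]], Q = [[1, 4, 5], [2, 6], [3], [7], [8]]

Insert each entry of the permutation into P by Schensted row insertion, recording in Q the position of each new cell.

Insert 6: appended to row 1. P = [[6]].
Insert 4: 4 bumps 6 from row 1; 6 starts row 2. P = [[4], [6]].
Insert 3: 3 bumps 4 from row 1; 4 bumps 6 from row 2; 6 starts row 3. P = [[3], [4], [6]].
Insert 7: appended to row 1. P = [[3, 7], [4], [6]].
Insert 8: appended to row 1. P = [[3, 7, 8], [4], [6]].
Insert 5: 5 bumps 7 from row 1; 7 appends to row 2. P = [[3, 5, 8], [4, 7], [6]].
Insert 2: 2 bumps 3 from row 1; 3 bumps 4 from row 2; 4 bumps 6 from row 3; 6 starts row 4. P = [[2, 5, 8], [3, 7], [4], [6]].
Insert 1: 1 bumps 2 from row 1; 2 bumps 3 from row 2; 3 bumps 4 from row 3; 4 bumps 6 from row 4; 6 starts row 5. P = [[1, 5, 8], [2, 7], [3], [4], [6]].

So P = [[1, 5, 8], [2, 7], [3], [4], [6]], Q = [[1, 4, 5], [2, 6], [3], [7], [8]].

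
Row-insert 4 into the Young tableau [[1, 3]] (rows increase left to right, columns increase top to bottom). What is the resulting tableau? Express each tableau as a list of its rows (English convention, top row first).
[[1, 3, 4]]

4 is larger than every entry of row 1, so it is appended to row 1. The new tableau is [[1, 3, 4]].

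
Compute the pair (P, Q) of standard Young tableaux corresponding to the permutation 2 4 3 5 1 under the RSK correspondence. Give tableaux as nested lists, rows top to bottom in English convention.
P = [[1, 3, 5], [2], [4]], Q = [[1, 2, 4], [3], [5]]

Insert each entry of the permutation into P by Schensted row insertion, recording in Q the position of each new cell.

After inserting 2: P = [[2]].
After inserting 4: P = [[2, 4]].
After inserting 3: P = [[2, 3], [4]].
After inserting 5: P = [[2, 3, 5], [4]].
After inserting 1: P = [[1, 3, 5], [2], [4]].

So P = [[1, 3, 5], [2], [4]], Q = [[1, 2, 4], [3], [5]].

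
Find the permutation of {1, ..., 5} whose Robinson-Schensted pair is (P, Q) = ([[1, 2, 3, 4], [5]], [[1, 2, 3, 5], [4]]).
Reverse the RSK construction: for i from n down to 1, find the cell of Q containing i, remove the entry at that cell from P, and reverse-bump it up through P; the value ejected from row 1 is w(i).

Step i=5: Q has 5 at row 1, column 4; remove that cell from P, ejecting 4. So w(5) = 4. P is now [[1, 2, 3], [5]].
Step i=4: Q has 4 at row 2, column 1; remove 5 from row 2 of P and reverse-bump: 5 enters row 1 and ejects 3. So w(4) = 3. P is now [[1, 2, 5]].
Step i=3: Q has 3 at row 1, column 3; remove that cell from P, ejecting 5. So w(3) = 5. P is now [[1, 2]].
Step i=2: Q has 2 at row 1, column 2; remove that cell from P, ejecting 2. So w(2) = 2. P is now [[1]].
Step i=1: Q has 1 at row 1, column 1; remove that cell from P, ejecting 1. So w(1) = 1. P is now [].

So w = 1 2 5 3 4.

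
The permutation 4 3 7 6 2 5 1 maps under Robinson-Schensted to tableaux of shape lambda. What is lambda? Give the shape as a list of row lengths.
[2, 2, 2, 1]

RSK row insertion gives P = [[1, 5], [2, 6], [3, 7], [4]], which has shape [2, 2, 2, 1].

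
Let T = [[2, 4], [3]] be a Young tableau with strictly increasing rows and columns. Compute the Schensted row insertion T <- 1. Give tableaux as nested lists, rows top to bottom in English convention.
In row 1, 1 replaces 2 (the leftmost entry greater than 1); 2 is bumped to row 2. In row 2, 2 replaces 3 (the leftmost entry greater than 2); 3 is bumped to row 3. 3 starts a new row 3. The new tableau is [[1, 4], [2], [3]].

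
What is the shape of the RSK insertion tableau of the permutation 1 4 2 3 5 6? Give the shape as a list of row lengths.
[5, 1]

Row-insert each entry into an empty tableau.

After inserting 1: P = [[1]].
After inserting 4: P = [[1, 4]].
After inserting 2: P = [[1, 2], [4]].
After inserting 3: P = [[1, 2, 3], [4]].
After inserting 5: P = [[1, 2, 3, 5], [4]].
After inserting 6: P = [[1, 2, 3, 5, 6], [4]].

The final insertion tableau P = [[1, 2, 3, 5, 6], [4]] has shape [5, 1].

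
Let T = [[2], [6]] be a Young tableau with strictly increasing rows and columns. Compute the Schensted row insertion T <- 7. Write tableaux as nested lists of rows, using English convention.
7 is larger than every entry of row 1, so it is appended to row 1. The new tableau is [[2, 7], [6]].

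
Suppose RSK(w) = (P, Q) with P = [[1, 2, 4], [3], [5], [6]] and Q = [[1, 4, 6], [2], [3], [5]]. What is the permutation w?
6 5 1 3 2 4

Reverse the RSK construction: for i from n down to 1, find the cell of Q containing i, remove the entry at that cell from P, and reverse-bump it up through P; the value ejected from row 1 is w(i).

Step i=6: Q has 6 at row 1, column 3; remove that cell from P, ejecting 4. So w(6) = 4. P is now [[1, 2], [3], [5], [6]].
Step i=5: Q has 5 at row 4, column 1; remove 6 from row 4 of P and reverse-bump: 6 enters row 3 and ejects 5; 5 enters row 2 and ejects 3; 3 enters row 1 and ejects 2. So w(5) = 2. P is now [[1, 3], [5], [6]].
Step i=4: Q has 4 at row 1, column 2; remove that cell from P, ejecting 3. So w(4) = 3. P is now [[1], [5], [6]].
Step i=3: Q has 3 at row 3, column 1; remove 6 from row 3 of P and reverse-bump: 6 enters row 2 and ejects 5; 5 enters row 1 and ejects 1. So w(3) = 1. P is now [[5], [6]].
Step i=2: Q has 2 at row 2, column 1; remove 6 from row 2 of P and reverse-bump: 6 enters row 1 and ejects 5. So w(2) = 5. P is now [[6]].
Step i=1: Q has 1 at row 1, column 1; remove that cell from P, ejecting 6. So w(1) = 6. P is now [].

So w = 6 5 1 3 2 4.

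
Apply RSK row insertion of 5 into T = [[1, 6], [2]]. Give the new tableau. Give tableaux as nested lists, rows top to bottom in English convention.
In row 1, 5 replaces 6 (the leftmost entry greater than 5); 6 is bumped to row 2. 6 is appended to row 2. The new tableau is [[1, 5], [2, 6]].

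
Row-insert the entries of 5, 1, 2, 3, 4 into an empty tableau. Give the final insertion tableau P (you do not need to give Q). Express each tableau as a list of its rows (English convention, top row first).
Insert 5: appended to row 1. P = [[5]].
Insert 1: 1 bumps 5 from row 1; 5 starts row 2. P = [[1], [5]].
Insert 2: appended to row 1. P = [[1, 2], [5]].
Insert 3: appended to row 1. P = [[1, 2, 3], [5]].
Insert 4: appended to row 1. P = [[1, 2, 3, 4], [5]].

So P = [[1, 2, 3, 4], [5]].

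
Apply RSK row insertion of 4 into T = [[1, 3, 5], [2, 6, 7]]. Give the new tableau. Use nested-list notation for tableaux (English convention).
In row 1, 4 replaces 5 (the leftmost entry greater than 4); 5 is bumped to row 2. In row 2, 5 replaces 6 (the leftmost entry greater than 5); 6 is bumped to row 3. 6 starts a new row 3. The new tableau is [[1, 3, 4], [2, 5, 7], [6]].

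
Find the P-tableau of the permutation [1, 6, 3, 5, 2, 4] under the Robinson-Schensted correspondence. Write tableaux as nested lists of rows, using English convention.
P = [[1, 2, 4], [3, 5], [6]]

Insert 1: appended to row 1. P = [[1]].
Insert 6: appended to row 1. P = [[1, 6]].
Insert 3: 3 bumps 6 from row 1; 6 starts row 2. P = [[1, 3], [6]].
Insert 5: appended to row 1. P = [[1, 3, 5], [6]].
Insert 2: 2 bumps 3 from row 1; 3 bumps 6 from row 2; 6 starts row 3. P = [[1, 2, 5], [3], [6]].
Insert 4: 4 bumps 5 from row 1; 5 appends to row 2. P = [[1, 2, 4], [3, 5], [6]].

So P = [[1, 2, 4], [3, 5], [6]].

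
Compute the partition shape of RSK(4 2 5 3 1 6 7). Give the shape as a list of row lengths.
Row-insert each entry into an empty tableau.

After inserting 4: P = [[4]].
After inserting 2: P = [[2], [4]].
After inserting 5: P = [[2, 5], [4]].
After inserting 3: P = [[2, 3], [4, 5]].
After inserting 1: P = [[1, 3], [2, 5], [4]].
After inserting 6: P = [[1, 3, 6], [2, 5], [4]].
After inserting 7: P = [[1, 3, 6, 7], [2, 5], [4]].

The final insertion tableau P = [[1, 3, 6, 7], [2, 5], [4]] has shape [4, 2, 1].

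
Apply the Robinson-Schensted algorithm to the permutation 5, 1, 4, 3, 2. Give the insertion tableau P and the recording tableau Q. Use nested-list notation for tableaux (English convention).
Insert each entry of the permutation into P by Schensted row insertion, recording in Q the position of each new cell.

Insert 5: appended to row 1. P = [[5]].
Insert 1: 1 bumps 5 from row 1; 5 starts row 2. P = [[1], [5]].
Insert 4: appended to row 1. P = [[1, 4], [5]].
Insert 3: 3 bumps 4 from row 1; 4 bumps 5 from row 2; 5 starts row 3. P = [[1, 3], [4], [5]].
Insert 2: 2 bumps 3 from row 1; 3 bumps 4 from row 2; 4 bumps 5 from row 3; 5 starts row 4. P = [[1, 2], [3], [4], [5]].

So P = [[1, 2], [3], [4], [5]], Q = [[1, 3], [2], [4], [5]].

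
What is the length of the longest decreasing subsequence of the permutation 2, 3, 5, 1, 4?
2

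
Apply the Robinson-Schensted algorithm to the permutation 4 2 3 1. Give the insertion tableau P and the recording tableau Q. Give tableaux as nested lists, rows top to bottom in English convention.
Insert each entry of the permutation into P by Schensted row insertion, recording in Q the position of each new cell.

Insert 4: appended to row 1. P = [[4]].
Insert 2: 2 bumps 4 from row 1; 4 starts row 2. P = [[2], [4]].
Insert 3: appended to row 1. P = [[2, 3], [4]].
Insert 1: 1 bumps 2 from row 1; 2 bumps 4 from row 2; 4 starts row 3. P = [[1, 3], [2], [4]].

So P = [[1, 3], [2], [4]], Q = [[1, 3], [2], [4]].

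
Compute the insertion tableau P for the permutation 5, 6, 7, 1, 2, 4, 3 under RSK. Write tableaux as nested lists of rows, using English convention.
P = [[1, 2, 3], [4, 6, 7], [5]]

Insert 5: appended to row 1. P = [[5]].
Insert 6: appended to row 1. P = [[5, 6]].
Insert 7: appended to row 1. P = [[5, 6, 7]].
Insert 1: 1 bumps 5 from row 1; 5 starts row 2. P = [[1, 6, 7], [5]].
Insert 2: 2 bumps 6 from row 1; 6 appends to row 2. P = [[1, 2, 7], [5, 6]].
Insert 4: 4 bumps 7 from row 1; 7 appends to row 2. P = [[1, 2, 4], [5, 6, 7]].
Insert 3: 3 bumps 4 from row 1; 4 bumps 5 from row 2; 5 starts row 3. P = [[1, 2, 3], [4, 6, 7], [5]].

So P = [[1, 2, 3], [4, 6, 7], [5]].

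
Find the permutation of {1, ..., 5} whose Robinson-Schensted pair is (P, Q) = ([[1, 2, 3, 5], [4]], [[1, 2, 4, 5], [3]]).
Reverse the RSK construction: for i from n down to 1, find the cell of Q containing i, remove the entry at that cell from P, and reverse-bump it up through P; the value ejected from row 1 is w(i).

Step i=5: Q has 5 at row 1, column 4; remove that cell from P, ejecting 5. So w(5) = 5. P is now [[1, 2, 3], [4]].
Step i=4: Q has 4 at row 1, column 3; remove that cell from P, ejecting 3. So w(4) = 3. P is now [[1, 2], [4]].
Step i=3: Q has 3 at row 2, column 1; remove 4 from row 2 of P and reverse-bump: 4 enters row 1 and ejects 2. So w(3) = 2. P is now [[1, 4]].
Step i=2: Q has 2 at row 1, column 2; remove that cell from P, ejecting 4. So w(2) = 4. P is now [[1]].
Step i=1: Q has 1 at row 1, column 1; remove that cell from P, ejecting 1. So w(1) = 1. P is now [].

So w = 1 4 2 3 5.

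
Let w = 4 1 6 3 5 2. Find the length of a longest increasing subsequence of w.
3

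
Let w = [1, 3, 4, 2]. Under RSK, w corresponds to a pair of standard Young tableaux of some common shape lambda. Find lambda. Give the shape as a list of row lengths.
Row-insert each entry into an empty tableau.

After inserting 1: P = [[1]].
After inserting 3: P = [[1, 3]].
After inserting 4: P = [[1, 3, 4]].
After inserting 2: P = [[1, 2, 4], [3]].

The final insertion tableau P = [[1, 2, 4], [3]] has shape [3, 1].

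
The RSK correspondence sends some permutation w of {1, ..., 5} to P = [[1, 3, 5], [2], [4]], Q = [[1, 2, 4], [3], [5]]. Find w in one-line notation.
Reverse the RSK construction: for i from n down to 1, find the cell of Q containing i, remove the entry at that cell from P, and reverse-bump it up through P; the value ejected from row 1 is w(i).

Step i=5: Q has 5 at row 3, column 1; remove 4 from row 3 of P and reverse-bump: 4 enters row 2 and ejects 2; 2 enters row 1 and ejects 1. So w(5) = 1. P is now [[2, 3, 5], [4]].
Step i=4: Q has 4 at row 1, column 3; remove that cell from P, ejecting 5. So w(4) = 5. P is now [[2, 3], [4]].
Step i=3: Q has 3 at row 2, column 1; remove 4 from row 2 of P and reverse-bump: 4 enters row 1 and ejects 3. So w(3) = 3. P is now [[2, 4]].
Step i=2: Q has 2 at row 1, column 2; remove that cell from P, ejecting 4. So w(2) = 4. P is now [[2]].
Step i=1: Q has 1 at row 1, column 1; remove that cell from P, ejecting 2. So w(1) = 2. P is now [].

So w = 2 4 3 5 1.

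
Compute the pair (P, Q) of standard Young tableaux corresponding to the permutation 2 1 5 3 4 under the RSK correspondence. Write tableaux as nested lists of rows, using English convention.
P = [[1, 3, 4], [2, 5]], Q = [[1, 3, 5], [2, 4]]

Insert each entry of the permutation into P by Schensted row insertion, recording in Q the position of each new cell.

Insert 2: appended to row 1. P = [[2]].
Insert 1: 1 bumps 2 from row 1; 2 starts row 2. P = [[1], [2]].
Insert 5: appended to row 1. P = [[1, 5], [2]].
Insert 3: 3 bumps 5 from row 1; 5 appends to row 2. P = [[1, 3], [2, 5]].
Insert 4: appended to row 1. P = [[1, 3, 4], [2, 5]].

So P = [[1, 3, 4], [2, 5]], Q = [[1, 3, 5], [2, 4]].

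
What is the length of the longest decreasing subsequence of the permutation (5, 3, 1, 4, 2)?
3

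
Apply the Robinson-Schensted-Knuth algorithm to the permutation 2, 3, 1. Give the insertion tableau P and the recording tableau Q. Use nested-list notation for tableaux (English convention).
Insert each entry of the permutation into P by Schensted row insertion, recording in Q the position of each new cell.

Insert 2: appended to row 1. P = [[2]].
Insert 3: appended to row 1. P = [[2, 3]].
Insert 1: 1 bumps 2 from row 1; 2 starts row 2. P = [[1, 3], [2]].

So P = [[1, 3], [2]], Q = [[1, 2], [3]].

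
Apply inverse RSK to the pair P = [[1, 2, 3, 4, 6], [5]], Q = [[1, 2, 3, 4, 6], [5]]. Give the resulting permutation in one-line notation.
Reverse RSK: for i = n, n-1, ..., 1, locate i in Q, remove the corresponding corner cell from P, and reverse-bump its entry up through P; the value ejected from row 1 is w(i).

So w = 1 2 3 5 4 6.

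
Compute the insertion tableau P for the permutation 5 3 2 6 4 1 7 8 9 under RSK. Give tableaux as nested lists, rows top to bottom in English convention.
Insert 5: appended to row 1. P = [[5]].
Insert 3: 3 bumps 5 from row 1; 5 starts row 2. P = [[3], [5]].
Insert 2: 2 bumps 3 from row 1; 3 bumps 5 from row 2; 5 starts row 3. P = [[2], [3], [5]].
Insert 6: appended to row 1. P = [[2, 6], [3], [5]].
Insert 4: 4 bumps 6 from row 1; 6 appends to row 2. P = [[2, 4], [3, 6], [5]].
Insert 1: 1 bumps 2 from row 1; 2 bumps 3 from row 2; 3 bumps 5 from row 3; 5 starts row 4. P = [[1, 4], [2, 6], [3], [5]].
Insert 7: appended to row 1. P = [[1, 4, 7], [2, 6], [3], [5]].
Insert 8: appended to row 1. P = [[1, 4, 7, 8], [2, 6], [3], [5]].
Insert 9: appended to row 1. P = [[1, 4, 7, 8, 9], [2, 6], [3], [5]].

So P = [[1, 4, 7, 8, 9], [2, 6], [3], [5]].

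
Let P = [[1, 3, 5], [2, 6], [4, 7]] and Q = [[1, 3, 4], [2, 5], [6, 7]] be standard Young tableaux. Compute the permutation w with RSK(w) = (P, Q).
4 2 3 7 6 1 5

Reverse RSK: for i = n, n-1, ..., 1, locate i in Q, remove the corresponding corner cell from P, and reverse-bump its entry up through P; the value ejected from row 1 is w(i).

So w = 4 2 3 7 6 1 5.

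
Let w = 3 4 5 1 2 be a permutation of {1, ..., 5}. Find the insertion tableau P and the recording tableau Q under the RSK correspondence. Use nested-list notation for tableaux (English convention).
Insert each entry of the permutation into P by Schensted row insertion, recording in Q the position of each new cell.

Insert 3: appended to row 1. P = [[3]].
Insert 4: appended to row 1. P = [[3, 4]].
Insert 5: appended to row 1. P = [[3, 4, 5]].
Insert 1: 1 bumps 3 from row 1; 3 starts row 2. P = [[1, 4, 5], [3]].
Insert 2: 2 bumps 4 from row 1; 4 appends to row 2. P = [[1, 2, 5], [3, 4]].

So P = [[1, 2, 5], [3, 4]], Q = [[1, 2, 3], [4, 5]].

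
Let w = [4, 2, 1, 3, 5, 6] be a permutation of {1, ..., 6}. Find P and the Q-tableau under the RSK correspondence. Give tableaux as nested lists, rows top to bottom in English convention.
Insert each entry of the permutation into P by Schensted row insertion, recording in Q the position of each new cell.

Insert 4: appended to row 1. P = [[4]], Q = [[1]].
Insert 2: 2 bumps 4 from row 1; 4 starts row 2. P = [[2], [4]], Q = [[1], [2]].
Insert 1: 1 bumps 2 from row 1; 2 bumps 4 from row 2; 4 starts row 3. P = [[1], [2], [4]], Q = [[1], [2], [3]].
Insert 3: appended to row 1. P = [[1, 3], [2], [4]], Q = [[1, 4], [2], [3]].
Insert 5: appended to row 1. P = [[1, 3, 5], [2], [4]], Q = [[1, 4, 5], [2], [3]].
Insert 6: appended to row 1. P = [[1, 3, 5, 6], [2], [4]], Q = [[1, 4, 5, 6], [2], [3]].

So P = [[1, 3, 5, 6], [2], [4]], Q = [[1, 4, 5, 6], [2], [3]].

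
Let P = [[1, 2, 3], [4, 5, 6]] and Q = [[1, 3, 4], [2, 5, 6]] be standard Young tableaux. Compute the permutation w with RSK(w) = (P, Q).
Reverse the RSK construction: for i from n down to 1, find the cell of Q containing i, remove the entry at that cell from P, and reverse-bump it up through P; the value ejected from row 1 is w(i).

Step i=6: Q has 6 at row 2, column 3; remove 6 from row 2 of P and reverse-bump: 6 enters row 1 and ejects 3. So w(6) = 3. P is now [[1, 2, 6], [4, 5]].
Step i=5: Q has 5 at row 2, column 2; remove 5 from row 2 of P and reverse-bump: 5 enters row 1 and ejects 2. So w(5) = 2. P is now [[1, 5, 6], [4]].
Step i=4: Q has 4 at row 1, column 3; remove that cell from P, ejecting 6. So w(4) = 6. P is now [[1, 5], [4]].
Step i=3: Q has 3 at row 1, column 2; remove that cell from P, ejecting 5. So w(3) = 5. P is now [[1], [4]].
Step i=2: Q has 2 at row 2, column 1; remove 4 from row 2 of P and reverse-bump: 4 enters row 1 and ejects 1. So w(2) = 1. P is now [[4]].
Step i=1: Q has 1 at row 1, column 1; remove that cell from P, ejecting 4. So w(1) = 4. P is now [].

So w = 4 1 5 6 2 3.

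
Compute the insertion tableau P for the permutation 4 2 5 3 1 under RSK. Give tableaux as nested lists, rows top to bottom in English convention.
P = [[1, 3], [2, 5], [4]]

Insert 4: appended to row 1. P = [[4]].
Insert 2: 2 bumps 4 from row 1; 4 starts row 2. P = [[2], [4]].
Insert 5: appended to row 1. P = [[2, 5], [4]].
Insert 3: 3 bumps 5 from row 1; 5 appends to row 2. P = [[2, 3], [4, 5]].
Insert 1: 1 bumps 2 from row 1; 2 bumps 4 from row 2; 4 starts row 3. P = [[1, 3], [2, 5], [4]].

So P = [[1, 3], [2, 5], [4]].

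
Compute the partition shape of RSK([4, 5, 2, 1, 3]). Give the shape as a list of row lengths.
Row-insert each entry into an empty tableau.

After inserting 4: P = [[4]].
After inserting 5: P = [[4, 5]].
After inserting 2: P = [[2, 5], [4]].
After inserting 1: P = [[1, 5], [2], [4]].
After inserting 3: P = [[1, 3], [2, 5], [4]].

The final insertion tableau P = [[1, 3], [2, 5], [4]] has shape [2, 2, 1].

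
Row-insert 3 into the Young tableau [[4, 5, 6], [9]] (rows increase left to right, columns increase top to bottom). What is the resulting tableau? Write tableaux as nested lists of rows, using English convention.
In row 1, 3 replaces 4 (the leftmost entry greater than 3); 4 is bumped to row 2. In row 2, 4 replaces 9 (the leftmost entry greater than 4); 9 is bumped to row 3. 9 starts a new row 3. The new tableau is [[3, 5, 6], [4], [9]].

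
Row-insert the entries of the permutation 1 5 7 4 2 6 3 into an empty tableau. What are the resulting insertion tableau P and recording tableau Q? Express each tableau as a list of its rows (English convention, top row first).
Insert each entry of the permutation into P by Schensted row insertion, recording in Q the position of each new cell.

Insert 1: appended to row 1. P = [[1]], Q = [[1]].
Insert 5: appended to row 1. P = [[1, 5]], Q = [[1, 2]].
Insert 7: appended to row 1. P = [[1, 5, 7]], Q = [[1, 2, 3]].
Insert 4: 4 bumps 5 from row 1; 5 starts row 2. P = [[1, 4, 7], [5]], Q = [[1, 2, 3], [4]].
Insert 2: 2 bumps 4 from row 1; 4 bumps 5 from row 2; 5 starts row 3. P = [[1, 2, 7], [4], [5]], Q = [[1, 2, 3], [4], [5]].
Insert 6: 6 bumps 7 from row 1; 7 appends to row 2. P = [[1, 2, 6], [4, 7], [5]], Q = [[1, 2, 3], [4, 6], [5]].
Insert 3: 3 bumps 6 from row 1; 6 bumps 7 from row 2; 7 appends to row 3. P = [[1, 2, 3], [4, 6], [5, 7]], Q = [[1, 2, 3], [4, 6], [5, 7]].

So P = [[1, 2, 3], [4, 6], [5, 7]], Q = [[1, 2, 3], [4, 6], [5, 7]].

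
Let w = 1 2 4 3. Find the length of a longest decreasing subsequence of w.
2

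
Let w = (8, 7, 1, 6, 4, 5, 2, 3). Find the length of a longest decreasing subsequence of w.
5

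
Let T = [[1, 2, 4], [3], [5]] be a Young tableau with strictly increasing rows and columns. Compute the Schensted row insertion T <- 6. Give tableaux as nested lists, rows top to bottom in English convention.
6 is larger than every entry of row 1, so it is appended to row 1. The new tableau is [[1, 2, 4, 6], [3], [5]].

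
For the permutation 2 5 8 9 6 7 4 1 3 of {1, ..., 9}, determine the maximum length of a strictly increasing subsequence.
4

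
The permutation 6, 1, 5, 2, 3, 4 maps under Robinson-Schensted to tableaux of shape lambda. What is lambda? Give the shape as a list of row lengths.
Row-insert each entry into an empty tableau.

After inserting 6: P = [[6]].
After inserting 1: P = [[1], [6]].
After inserting 5: P = [[1, 5], [6]].
After inserting 2: P = [[1, 2], [5], [6]].
After inserting 3: P = [[1, 2, 3], [5], [6]].
After inserting 4: P = [[1, 2, 3, 4], [5], [6]].

The final insertion tableau P = [[1, 2, 3, 4], [5], [6]] has shape [4, 1, 1].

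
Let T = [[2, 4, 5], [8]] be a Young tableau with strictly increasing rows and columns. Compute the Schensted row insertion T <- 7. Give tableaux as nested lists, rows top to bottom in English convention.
7 is larger than every entry of row 1, so it is appended to row 1. The new tableau is [[2, 4, 5, 7], [8]].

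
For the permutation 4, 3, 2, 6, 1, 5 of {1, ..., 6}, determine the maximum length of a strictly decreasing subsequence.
4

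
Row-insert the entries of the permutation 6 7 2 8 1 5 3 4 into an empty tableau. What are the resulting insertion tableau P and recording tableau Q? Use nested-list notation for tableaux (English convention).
Insert each entry of the permutation into P by Schensted row insertion, recording in Q the position of each new cell.

Insert 6: appended to row 1. P = [[6]].
Insert 7: appended to row 1. P = [[6, 7]].
Insert 2: 2 bumps 6 from row 1; 6 starts row 2. P = [[2, 7], [6]].
Insert 8: appended to row 1. P = [[2, 7, 8], [6]].
Insert 1: 1 bumps 2 from row 1; 2 bumps 6 from row 2; 6 starts row 3. P = [[1, 7, 8], [2], [6]].
Insert 5: 5 bumps 7 from row 1; 7 appends to row 2. P = [[1, 5, 8], [2, 7], [6]].
Insert 3: 3 bumps 5 from row 1; 5 bumps 7 from row 2; 7 appends to row 3. P = [[1, 3, 8], [2, 5], [6, 7]].
Insert 4: 4 bumps 8 from row 1; 8 appends to row 2. P = [[1, 3, 4], [2, 5, 8], [6, 7]].

So P = [[1, 3, 4], [2, 5, 8], [6, 7]], Q = [[1, 2, 4], [3, 6, 8], [5, 7]].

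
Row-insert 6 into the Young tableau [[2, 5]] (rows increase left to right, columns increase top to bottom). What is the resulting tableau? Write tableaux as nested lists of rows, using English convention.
6 is larger than every entry of row 1, so it is appended to row 1. The new tableau is [[2, 5, 6]].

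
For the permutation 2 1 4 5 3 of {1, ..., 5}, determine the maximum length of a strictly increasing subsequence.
3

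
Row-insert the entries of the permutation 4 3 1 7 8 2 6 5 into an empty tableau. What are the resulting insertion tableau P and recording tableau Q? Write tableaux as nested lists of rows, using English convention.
Insert each entry of the permutation into P by Schensted row insertion, recording in Q the position of each new cell.

Insert 4: appended to row 1. P = [[4]].
Insert 3: 3 bumps 4 from row 1; 4 starts row 2. P = [[3], [4]].
Insert 1: 1 bumps 3 from row 1; 3 bumps 4 from row 2; 4 starts row 3. P = [[1], [3], [4]].
Insert 7: appended to row 1. P = [[1, 7], [3], [4]].
Insert 8: appended to row 1. P = [[1, 7, 8], [3], [4]].
Insert 2: 2 bumps 7 from row 1; 7 appends to row 2. P = [[1, 2, 8], [3, 7], [4]].
Insert 6: 6 bumps 8 from row 1; 8 appends to row 2. P = [[1, 2, 6], [3, 7, 8], [4]].
Insert 5: 5 bumps 6 from row 1; 6 bumps 7 from row 2; 7 appends to row 3. P = [[1, 2, 5], [3, 6, 8], [4, 7]].

So P = [[1, 2, 5], [3, 6, 8], [4, 7]], Q = [[1, 4, 5], [2, 6, 7], [3, 8]].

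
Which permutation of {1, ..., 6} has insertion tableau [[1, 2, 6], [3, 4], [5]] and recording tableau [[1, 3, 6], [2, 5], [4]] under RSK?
5 3 4 1 2 6

Reverse the RSK construction: for i from n down to 1, find the cell of Q containing i, remove the entry at that cell from P, and reverse-bump it up through P; the value ejected from row 1 is w(i).

Step i=6: Q has 6 at row 1, column 3; remove that cell from P, ejecting 6. So w(6) = 6. P is now [[1, 2], [3, 4], [5]].
Step i=5: Q has 5 at row 2, column 2; remove 4 from row 2 of P and reverse-bump: 4 enters row 1 and ejects 2. So w(5) = 2. P is now [[1, 4], [3], [5]].
Step i=4: Q has 4 at row 3, column 1; remove 5 from row 3 of P and reverse-bump: 5 enters row 2 and ejects 3; 3 enters row 1 and ejects 1. So w(4) = 1. P is now [[3, 4], [5]].
Step i=3: Q has 3 at row 1, column 2; remove that cell from P, ejecting 4. So w(3) = 4. P is now [[3], [5]].
Step i=2: Q has 2 at row 2, column 1; remove 5 from row 2 of P and reverse-bump: 5 enters row 1 and ejects 3. So w(2) = 3. P is now [[5]].
Step i=1: Q has 1 at row 1, column 1; remove that cell from P, ejecting 5. So w(1) = 5. P is now [].

So w = 5 3 4 1 2 6.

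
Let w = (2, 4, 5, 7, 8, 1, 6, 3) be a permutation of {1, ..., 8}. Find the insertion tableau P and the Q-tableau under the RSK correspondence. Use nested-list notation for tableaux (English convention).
Insert each entry of the permutation into P by Schensted row insertion, recording in Q the position of each new cell.

Insert 2: appended to row 1. P = [[2]].
Insert 4: appended to row 1. P = [[2, 4]].
Insert 5: appended to row 1. P = [[2, 4, 5]].
Insert 7: appended to row 1. P = [[2, 4, 5, 7]].
Insert 8: appended to row 1. P = [[2, 4, 5, 7, 8]].
Insert 1: 1 bumps 2 from row 1; 2 starts row 2. P = [[1, 4, 5, 7, 8], [2]].
Insert 6: 6 bumps 7 from row 1; 7 appends to row 2. P = [[1, 4, 5, 6, 8], [2, 7]].
Insert 3: 3 bumps 4 from row 1; 4 bumps 7 from row 2; 7 starts row 3. P = [[1, 3, 5, 6, 8], [2, 4], [7]].

So P = [[1, 3, 5, 6, 8], [2, 4], [7]], Q = [[1, 2, 3, 4, 5], [6, 7], [8]].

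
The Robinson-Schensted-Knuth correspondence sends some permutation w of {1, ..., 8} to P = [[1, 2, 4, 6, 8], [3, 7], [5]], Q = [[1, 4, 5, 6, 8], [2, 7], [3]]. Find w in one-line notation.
5 3 1 2 4 7 6 8

Reverse RSK: for i = n, n-1, ..., 1, locate i in Q, remove the corresponding corner cell from P, and reverse-bump its entry up through P; the value ejected from row 1 is w(i).

So w = 5 3 1 2 4 7 6 8.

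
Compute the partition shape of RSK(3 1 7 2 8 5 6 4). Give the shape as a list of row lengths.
Row-insert each entry into an empty tableau.

After inserting 3: P = [[3]].
After inserting 1: P = [[1], [3]].
After inserting 7: P = [[1, 7], [3]].
After inserting 2: P = [[1, 2], [3, 7]].
After inserting 8: P = [[1, 2, 8], [3, 7]].
After inserting 5: P = [[1, 2, 5], [3, 7, 8]].
After inserting 6: P = [[1, 2, 5, 6], [3, 7, 8]].
After inserting 4: P = [[1, 2, 4, 6], [3, 5, 8], [7]].

The final insertion tableau P = [[1, 2, 4, 6], [3, 5, 8], [7]] has shape [4, 3, 1].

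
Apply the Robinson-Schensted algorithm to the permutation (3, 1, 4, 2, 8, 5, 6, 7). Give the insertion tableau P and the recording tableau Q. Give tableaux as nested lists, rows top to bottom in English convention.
Insert each entry of the permutation into P by Schensted row insertion, recording in Q the position of each new cell.

Insert 3: appended to row 1. P = [[3]].
Insert 1: 1 bumps 3 from row 1; 3 starts row 2. P = [[1], [3]].
Insert 4: appended to row 1. P = [[1, 4], [3]].
Insert 2: 2 bumps 4 from row 1; 4 appends to row 2. P = [[1, 2], [3, 4]].
Insert 8: appended to row 1. P = [[1, 2, 8], [3, 4]].
Insert 5: 5 bumps 8 from row 1; 8 appends to row 2. P = [[1, 2, 5], [3, 4, 8]].
Insert 6: appended to row 1. P = [[1, 2, 5, 6], [3, 4, 8]].
Insert 7: appended to row 1. P = [[1, 2, 5, 6, 7], [3, 4, 8]].

So P = [[1, 2, 5, 6, 7], [3, 4, 8]], Q = [[1, 3, 5, 7, 8], [2, 4, 6]].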